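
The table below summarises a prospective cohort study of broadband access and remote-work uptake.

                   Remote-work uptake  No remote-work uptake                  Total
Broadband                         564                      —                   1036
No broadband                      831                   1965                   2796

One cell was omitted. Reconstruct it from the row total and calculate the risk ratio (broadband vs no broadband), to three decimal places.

The missing cell is in the exposed row: 1036 − 564 = 472.
So a = 564, b = 472, c = 831, d = 1965.
RR = [a/(a+b)] / [c/(c+d)] = (564/1036) / (831/2796) = 0.54440/0.29721 = 1.83170

1.832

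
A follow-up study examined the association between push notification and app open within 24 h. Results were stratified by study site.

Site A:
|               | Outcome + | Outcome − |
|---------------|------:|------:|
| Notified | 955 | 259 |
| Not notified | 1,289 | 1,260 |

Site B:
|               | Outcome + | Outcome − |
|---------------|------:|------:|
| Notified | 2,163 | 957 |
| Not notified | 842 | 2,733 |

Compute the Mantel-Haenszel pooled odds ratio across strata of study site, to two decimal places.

OR_MH = Σ(aᵢdᵢ/nᵢ) / Σ(bᵢcᵢ/nᵢ), where nᵢ is the stratum total.
Stratum 1 (Site A): n = 3763; a·d/n = 955·1260/3763 = 319.7715; b·c/n = 259·1289/3763 = 88.7194
Stratum 2 (Site B): n = 6695; a·d/n = 2163·2733/6695 = 882.9692; b·c/n = 957·842/6695 = 120.3576
OR_MH = (319.7715 + 882.9692) / (88.7194 + 120.3576) = 1202.7407 / 209.0770 = 5.75262

5.75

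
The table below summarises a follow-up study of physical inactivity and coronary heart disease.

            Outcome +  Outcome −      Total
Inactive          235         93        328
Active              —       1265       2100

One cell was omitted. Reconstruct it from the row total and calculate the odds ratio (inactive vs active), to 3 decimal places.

The missing cell is in the unexposed row: 2100 − 1265 = 835.
So a = 235, b = 93, c = 835, d = 1265.
OR = (a·d)/(b·c) = (235 × 1265) / (93 × 835) = 297275 / 77655 = 3.82815

3.828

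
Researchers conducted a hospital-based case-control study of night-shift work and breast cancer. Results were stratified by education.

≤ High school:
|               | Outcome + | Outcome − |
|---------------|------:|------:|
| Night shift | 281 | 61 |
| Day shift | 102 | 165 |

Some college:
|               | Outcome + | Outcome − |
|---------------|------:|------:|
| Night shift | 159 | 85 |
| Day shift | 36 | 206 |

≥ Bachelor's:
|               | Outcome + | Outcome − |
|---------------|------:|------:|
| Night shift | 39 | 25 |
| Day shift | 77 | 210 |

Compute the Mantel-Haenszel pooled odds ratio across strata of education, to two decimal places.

OR_MH = Σ(aᵢdᵢ/nᵢ) / Σ(bᵢcᵢ/nᵢ), where nᵢ is the stratum total.
Stratum 1 (≤ High school): n = 609; a·d/n = 281·165/609 = 76.1330; b·c/n = 61·102/609 = 10.2167
Stratum 2 (Some college): n = 486; a·d/n = 159·206/486 = 67.3951; b·c/n = 85·36/486 = 6.2963
Stratum 3 (≥ Bachelor's): n = 351; a·d/n = 39·210/351 = 23.3333; b·c/n = 25·77/351 = 5.4843
OR_MH = (76.1330 + 67.3951 + 23.3333) / (10.2167 + 6.2963 + 5.4843) = 166.8614 / 21.9974 = 7.58551

7.59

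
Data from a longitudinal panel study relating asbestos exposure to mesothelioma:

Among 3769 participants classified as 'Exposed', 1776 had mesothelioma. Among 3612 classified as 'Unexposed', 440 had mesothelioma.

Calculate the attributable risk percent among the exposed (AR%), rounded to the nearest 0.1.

From the description: a = 1776, b = 1993, c = 440, d = 3172.
Risk in exposed = 1776/3769 = 0.47121; risk in unexposed = 440/3612 = 0.12182.
RR = 0.47121/0.12182 = 3.86823
AR% = (RR − 1)/RR × 100 = (3.86823 − 1)/3.86823 × 100 = 74.1484%

74.1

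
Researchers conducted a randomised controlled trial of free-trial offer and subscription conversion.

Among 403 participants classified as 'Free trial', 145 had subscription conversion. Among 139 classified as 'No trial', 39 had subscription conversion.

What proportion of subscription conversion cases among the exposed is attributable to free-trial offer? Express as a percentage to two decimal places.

22.02

From the description: a = 145, b = 258, c = 39, d = 100.
Risk in exposed = 145/403 = 0.35980; risk in unexposed = 39/139 = 0.28058.
RR = 0.35980/0.28058 = 1.28237
AR% = (RR − 1)/RR × 100 = (1.28237 − 1)/1.28237 × 100 = 22.0194%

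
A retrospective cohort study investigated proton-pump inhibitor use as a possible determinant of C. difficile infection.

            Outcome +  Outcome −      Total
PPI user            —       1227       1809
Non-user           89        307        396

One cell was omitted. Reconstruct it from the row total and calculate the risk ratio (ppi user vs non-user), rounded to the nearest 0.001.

1.431

The missing cell is in the exposed row: 1809 − 1227 = 582.
So a = 582, b = 1227, c = 89, d = 307.
RR = [a/(a+b)] / [c/(c+d)] = (582/1809) / (89/396) = 0.32172/0.22475 = 1.43149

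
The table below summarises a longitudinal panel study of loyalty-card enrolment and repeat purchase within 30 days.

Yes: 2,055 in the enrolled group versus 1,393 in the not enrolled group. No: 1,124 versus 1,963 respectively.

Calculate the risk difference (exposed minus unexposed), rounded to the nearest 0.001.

From the description: a = 2055, b = 1124, c = 1393, d = 1963.
Risk in exposed = 2055/3179 = 0.646430; risk in unexposed = 1393/3356 = 0.415077.
Risk difference = 0.646430 − 0.415077 = 0.231352

0.231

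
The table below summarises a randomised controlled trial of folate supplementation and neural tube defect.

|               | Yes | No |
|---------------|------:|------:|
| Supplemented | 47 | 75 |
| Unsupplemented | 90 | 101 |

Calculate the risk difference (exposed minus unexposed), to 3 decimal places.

-0.086

Cells: a = 47, b = 75, c = 90, d = 101.
Risk in exposed = 47/122 = 0.385246; risk in unexposed = 90/191 = 0.471204.
Risk difference = 0.385246 − 0.471204 = -0.085958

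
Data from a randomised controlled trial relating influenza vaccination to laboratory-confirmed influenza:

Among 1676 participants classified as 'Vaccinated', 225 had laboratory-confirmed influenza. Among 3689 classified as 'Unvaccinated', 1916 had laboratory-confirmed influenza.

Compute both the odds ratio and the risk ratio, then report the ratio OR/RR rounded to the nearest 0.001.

0.555

From the description: a = 225, b = 1451, c = 1916, d = 1773.
OR = (225·1773)/(1451·1916) = 398925/2780116 = 0.14349
Risk in exposed = 225/1676 = 0.13425; risk in unexposed = 1916/3689 = 0.51938; RR = 0.25848
OR/RR = 0.14349 / 0.25848 = 0.55515
The outcome is not rare, so the OR lies further from 1 than the RR.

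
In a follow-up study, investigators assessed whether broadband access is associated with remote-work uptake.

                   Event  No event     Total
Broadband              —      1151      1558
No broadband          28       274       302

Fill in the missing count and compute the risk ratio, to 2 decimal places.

The missing cell is in the exposed row: 1558 − 1151 = 407.
So a = 407, b = 1151, c = 28, d = 274.
RR = [a/(a+b)] / [c/(c+d)] = (407/1558) / (28/302) = 0.26123/0.09272 = 2.81758

2.82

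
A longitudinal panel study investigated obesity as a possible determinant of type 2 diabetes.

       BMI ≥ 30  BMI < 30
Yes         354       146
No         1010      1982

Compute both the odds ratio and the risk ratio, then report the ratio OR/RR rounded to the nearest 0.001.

Reading the table with exposure as columns: a = 354 (BMI ≥ 30, case), b = 1010 (BMI ≥ 30, non-case), c = 146 (BMI < 30, case), d = 1982.
OR = (354·1982)/(1010·146) = 701628/147460 = 4.75809
Risk in exposed = 354/1364 = 0.25953; risk in unexposed = 146/2128 = 0.06861; RR = 3.78275
OR/RR = 4.75809 / 3.78275 = 1.25784
The outcome is not rare, so the OR lies further from 1 than the RR.

1.258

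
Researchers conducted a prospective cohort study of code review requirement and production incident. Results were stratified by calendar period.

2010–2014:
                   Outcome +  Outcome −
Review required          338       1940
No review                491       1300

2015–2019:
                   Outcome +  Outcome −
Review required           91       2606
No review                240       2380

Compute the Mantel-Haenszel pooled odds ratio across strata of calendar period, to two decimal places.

OR_MH = Σ(aᵢdᵢ/nᵢ) / Σ(bᵢcᵢ/nᵢ), where nᵢ is the stratum total.
Stratum 1 (2010–2014): n = 4069; a·d/n = 338·1300/4069 = 107.9872; b·c/n = 1940·491/4069 = 234.0968
Stratum 2 (2015–2019): n = 5317; a·d/n = 91·2380/5317 = 40.7335; b·c/n = 2606·240/5317 = 117.6302
OR_MH = (107.9872 + 40.7335) / (234.0968 + 117.6302) = 148.7207 / 351.7271 = 0.42283

0.42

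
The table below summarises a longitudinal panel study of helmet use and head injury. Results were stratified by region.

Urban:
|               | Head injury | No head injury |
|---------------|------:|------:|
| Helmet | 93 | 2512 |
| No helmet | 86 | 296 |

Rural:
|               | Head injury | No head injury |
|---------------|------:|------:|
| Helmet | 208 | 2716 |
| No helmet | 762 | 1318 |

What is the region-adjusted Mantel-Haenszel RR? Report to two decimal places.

0.19

RR_MH = Σ(aᵢ·n₀ᵢ/nᵢ) / Σ(cᵢ·n₁ᵢ/nᵢ), with n₁ᵢ = aᵢ+bᵢ (exposed), n₀ᵢ = cᵢ+dᵢ (unexposed), nᵢ = n₁ᵢ+n₀ᵢ.
Stratum 1 (Urban): n₁ = 2605, n₀ = 382, n = 2987; a·n₀/n = 93·382/2987 = 11.8935; c·n₁/n = 86·2605/2987 = 75.0017
Stratum 2 (Rural): n₁ = 2924, n₀ = 2080, n = 5004; a·n₀/n = 208·2080/5004 = 86.4588; c·n₁/n = 762·2924/5004 = 445.2614
RR_MH = (11.8935 + 86.4588) / (75.0017 + 445.2614) = 98.3524 / 520.2631 = 0.18904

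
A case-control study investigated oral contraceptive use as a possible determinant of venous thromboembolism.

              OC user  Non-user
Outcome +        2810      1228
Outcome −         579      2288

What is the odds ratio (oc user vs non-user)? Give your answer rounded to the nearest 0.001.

9.042

Reading the table with exposure as columns: a = 2810 (OC user, case), b = 579 (OC user, non-case), c = 1228 (Non-user, case), d = 2288.
OR = (a·d)/(b·c) = (2810 × 2288) / (579 × 1228) = 6429280 / 711012 = 9.04244
The odds of venous thromboembolism are about 9.04 times as high in the oc user group.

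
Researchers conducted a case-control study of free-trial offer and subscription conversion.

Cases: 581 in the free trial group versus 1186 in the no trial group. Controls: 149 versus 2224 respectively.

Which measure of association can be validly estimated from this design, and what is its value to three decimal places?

7.312

From the description: a = 581, b = 149, c = 1186, d = 2224.
This is a case-control study: participants were sampled on outcome status, so risks in the source population cannot be estimated directly — relative risk is not valid here. The odds ratio is the appropriate measure.
OR = (a·d)/(b·c) = (581 × 2224) / (149 × 1186) = 1292144 / 176714 = 7.31206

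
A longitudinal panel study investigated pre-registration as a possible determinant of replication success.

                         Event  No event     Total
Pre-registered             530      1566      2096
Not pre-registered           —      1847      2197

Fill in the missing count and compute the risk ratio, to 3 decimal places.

1.587

The missing cell is in the unexposed row: 2197 − 1847 = 350.
So a = 530, b = 1566, c = 350, d = 1847.
RR = [a/(a+b)] / [c/(c+d)] = (530/2096) / (350/2197) = 0.25286/0.15931 = 1.58725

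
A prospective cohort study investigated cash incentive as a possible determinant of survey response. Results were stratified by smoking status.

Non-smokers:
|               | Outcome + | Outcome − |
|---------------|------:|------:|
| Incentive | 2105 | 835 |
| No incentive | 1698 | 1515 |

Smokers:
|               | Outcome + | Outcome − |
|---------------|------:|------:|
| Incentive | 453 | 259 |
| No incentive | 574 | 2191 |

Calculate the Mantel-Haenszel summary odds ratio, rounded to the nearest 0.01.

OR_MH = Σ(aᵢdᵢ/nᵢ) / Σ(bᵢcᵢ/nᵢ), where nᵢ is the stratum total.
Stratum 1 (Non-smokers): n = 6153; a·d/n = 2105·1515/6153 = 518.2960; b·c/n = 835·1698/6153 = 230.4291
Stratum 2 (Smokers): n = 3477; a·d/n = 453·2191/3477 = 285.4538; b·c/n = 259·574/3477 = 42.7570
OR_MH = (518.2960 + 285.4538) / (230.4291 + 42.7570) = 803.7498 / 273.1860 = 2.94213

2.94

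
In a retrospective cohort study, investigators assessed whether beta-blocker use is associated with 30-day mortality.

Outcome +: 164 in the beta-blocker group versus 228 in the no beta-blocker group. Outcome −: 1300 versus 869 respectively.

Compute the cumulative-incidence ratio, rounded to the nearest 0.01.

From the description: a = 164, b = 1300, c = 228, d = 869.
Risk in exposed = 164/1464 = 0.11202; risk in unexposed = 228/1097 = 0.20784.
RR = 0.11202 / 0.20784 = 0.53898
The risk is 46% lower among the exposed than among the unexposed.

0.54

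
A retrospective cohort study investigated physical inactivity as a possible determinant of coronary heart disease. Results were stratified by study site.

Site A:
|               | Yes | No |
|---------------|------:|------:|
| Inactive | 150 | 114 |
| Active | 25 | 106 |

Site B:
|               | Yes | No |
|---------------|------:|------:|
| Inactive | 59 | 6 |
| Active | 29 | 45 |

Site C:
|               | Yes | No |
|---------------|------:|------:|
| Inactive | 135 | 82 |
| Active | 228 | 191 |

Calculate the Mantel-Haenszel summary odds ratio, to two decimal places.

OR_MH = Σ(aᵢdᵢ/nᵢ) / Σ(bᵢcᵢ/nᵢ), where nᵢ is the stratum total.
Stratum 1 (Site A): n = 395; a·d/n = 150·106/395 = 40.2532; b·c/n = 114·25/395 = 7.2152
Stratum 2 (Site B): n = 139; a·d/n = 59·45/139 = 19.1007; b·c/n = 6·29/139 = 1.2518
Stratum 3 (Site C): n = 636; a·d/n = 135·191/636 = 40.5425; b·c/n = 82·228/636 = 29.3962
OR_MH = (40.2532 + 19.1007 + 40.5425) / (7.2152 + 1.2518 + 29.3962) = 99.8963 / 37.8632 = 2.63835

2.64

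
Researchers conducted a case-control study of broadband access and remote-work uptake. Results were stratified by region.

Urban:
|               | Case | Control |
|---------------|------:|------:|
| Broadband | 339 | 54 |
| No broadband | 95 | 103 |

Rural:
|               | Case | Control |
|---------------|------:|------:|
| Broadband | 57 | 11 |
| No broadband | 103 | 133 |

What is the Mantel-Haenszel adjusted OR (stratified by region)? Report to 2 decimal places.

OR_MH = Σ(aᵢdᵢ/nᵢ) / Σ(bᵢcᵢ/nᵢ), where nᵢ is the stratum total.
Stratum 1 (Urban): n = 591; a·d/n = 339·103/591 = 59.0812; b·c/n = 54·95/591 = 8.6802
Stratum 2 (Rural): n = 304; a·d/n = 57·133/304 = 24.9375; b·c/n = 11·103/304 = 3.7270
OR_MH = (59.0812 + 24.9375) / (8.6802 + 3.7270) = 84.0187 / 12.4072 = 6.77178

6.77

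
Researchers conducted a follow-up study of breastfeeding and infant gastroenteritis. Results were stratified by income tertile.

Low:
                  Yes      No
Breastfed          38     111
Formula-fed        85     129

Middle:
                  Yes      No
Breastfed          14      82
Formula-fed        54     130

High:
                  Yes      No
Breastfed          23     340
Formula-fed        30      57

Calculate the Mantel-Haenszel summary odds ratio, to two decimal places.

0.36

OR_MH = Σ(aᵢdᵢ/nᵢ) / Σ(bᵢcᵢ/nᵢ), where nᵢ is the stratum total.
Stratum 1 (Low): n = 363; a·d/n = 38·129/363 = 13.5041; b·c/n = 111·85/363 = 25.9917
Stratum 2 (Middle): n = 280; a·d/n = 14·130/280 = 6.5000; b·c/n = 82·54/280 = 15.8143
Stratum 3 (High): n = 450; a·d/n = 23·57/450 = 2.9133; b·c/n = 340·30/450 = 22.6667
OR_MH = (13.5041 + 6.5000 + 2.9133) / (25.9917 + 15.8143 + 22.6667) = 22.9175 / 64.4727 = 0.35546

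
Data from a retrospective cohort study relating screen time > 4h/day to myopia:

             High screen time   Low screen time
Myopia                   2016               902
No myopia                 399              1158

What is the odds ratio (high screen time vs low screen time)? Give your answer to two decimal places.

6.49

Reading the table with exposure as columns: a = 2016 (High screen time, case), b = 399 (High screen time, non-case), c = 902 (Low screen time, case), d = 1158.
OR = (a·d)/(b·c) = (2016 × 1158) / (399 × 902) = 2334528 / 359898 = 6.48664
The odds of myopia are about 6.49 times as high in the high screen time group.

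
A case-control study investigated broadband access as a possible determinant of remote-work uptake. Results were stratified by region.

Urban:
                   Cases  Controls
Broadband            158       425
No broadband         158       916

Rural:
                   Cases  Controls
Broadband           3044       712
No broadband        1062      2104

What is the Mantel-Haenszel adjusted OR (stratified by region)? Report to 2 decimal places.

OR_MH = Σ(aᵢdᵢ/nᵢ) / Σ(bᵢcᵢ/nᵢ), where nᵢ is the stratum total.
Stratum 1 (Urban): n = 1657; a·d/n = 158·916/1657 = 87.3434; b·c/n = 425·158/1657 = 40.5250
Stratum 2 (Rural): n = 6922; a·d/n = 3044·2104/6922 = 925.2493; b·c/n = 712·1062/6922 = 109.2378
OR_MH = (87.3434 + 925.2493) / (40.5250 + 109.2378) = 1012.5927 / 149.7628 = 6.76131

6.76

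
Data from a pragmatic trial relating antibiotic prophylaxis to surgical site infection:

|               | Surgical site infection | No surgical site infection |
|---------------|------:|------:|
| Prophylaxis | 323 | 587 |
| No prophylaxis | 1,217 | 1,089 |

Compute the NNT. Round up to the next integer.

Risk in treated group = 323/910 = 0.35495; risk in control = 1217/2306 = 0.52775.
Absolute risk reduction = 0.52775 − 0.35495 = 0.17281
NNT = 1 / ARR = 1 / 0.17281 = 5.787 → round up → 6

6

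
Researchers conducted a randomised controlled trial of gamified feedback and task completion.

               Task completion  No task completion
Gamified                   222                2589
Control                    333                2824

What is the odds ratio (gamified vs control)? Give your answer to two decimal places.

0.73

Cells: a = 222, b = 2589, c = 333, d = 2824.
OR = (a·d)/(b·c) = (222 × 2824) / (2589 × 333) = 626928 / 862137 = 0.72718
Exposure is associated with lower odds of task completion (OR = 0.73 < 1).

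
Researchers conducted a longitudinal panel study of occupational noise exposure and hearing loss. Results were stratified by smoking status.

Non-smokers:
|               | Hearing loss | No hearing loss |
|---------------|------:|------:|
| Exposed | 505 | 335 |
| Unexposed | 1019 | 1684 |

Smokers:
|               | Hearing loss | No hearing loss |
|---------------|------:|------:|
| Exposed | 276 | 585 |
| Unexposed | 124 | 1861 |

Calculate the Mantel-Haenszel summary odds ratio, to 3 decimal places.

OR_MH = Σ(aᵢdᵢ/nᵢ) / Σ(bᵢcᵢ/nᵢ), where nᵢ is the stratum total.
Stratum 1 (Non-smokers): n = 3543; a·d/n = 505·1684/3543 = 240.0282; b·c/n = 335·1019/3543 = 96.3491
Stratum 2 (Smokers): n = 2846; a·d/n = 276·1861/2846 = 180.4765; b·c/n = 585·124/2846 = 25.4884
OR_MH = (240.0282 + 180.4765) / (96.3491 + 25.4884) = 420.5047 / 121.8375 = 3.45136

3.451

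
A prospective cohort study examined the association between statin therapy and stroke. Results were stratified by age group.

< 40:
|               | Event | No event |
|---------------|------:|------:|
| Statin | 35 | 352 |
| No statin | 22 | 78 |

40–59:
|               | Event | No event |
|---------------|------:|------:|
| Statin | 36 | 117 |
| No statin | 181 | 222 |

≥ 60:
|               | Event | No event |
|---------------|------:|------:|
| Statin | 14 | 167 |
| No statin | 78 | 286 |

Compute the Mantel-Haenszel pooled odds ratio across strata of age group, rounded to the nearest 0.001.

0.351

OR_MH = Σ(aᵢdᵢ/nᵢ) / Σ(bᵢcᵢ/nᵢ), where nᵢ is the stratum total.
Stratum 1 (< 40): n = 487; a·d/n = 35·78/487 = 5.6057; b·c/n = 352·22/487 = 15.9014
Stratum 2 (40–59): n = 556; a·d/n = 36·222/556 = 14.3741; b·c/n = 117·181/556 = 38.0881
Stratum 3 (≥ 60): n = 545; a·d/n = 14·286/545 = 7.3468; b·c/n = 167·78/545 = 23.9009
OR_MH = (5.6057 + 14.3741 + 7.3468) / (15.9014 + 38.0881 + 23.9009) = 27.3266 / 77.8905 = 0.35083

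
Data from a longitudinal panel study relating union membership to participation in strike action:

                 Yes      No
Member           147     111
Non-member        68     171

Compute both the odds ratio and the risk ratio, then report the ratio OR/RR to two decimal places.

1.66

Cells: a = 147, b = 111, c = 68, d = 171.
OR = (147·171)/(111·68) = 25137/7548 = 3.33029
Risk in exposed = 147/258 = 0.56977; risk in unexposed = 68/239 = 0.28452; RR = 2.00256
OR/RR = 3.33029 / 2.00256 = 1.66301
The outcome is not rare, so the OR lies further from 1 than the RR.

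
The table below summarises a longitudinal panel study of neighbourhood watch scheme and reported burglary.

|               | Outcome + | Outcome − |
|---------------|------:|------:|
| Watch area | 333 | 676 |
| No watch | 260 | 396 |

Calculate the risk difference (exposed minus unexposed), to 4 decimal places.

Cells: a = 333, b = 676, c = 260, d = 396.
Risk in exposed = 333/1009 = 0.330030; risk in unexposed = 260/656 = 0.396341.
Risk difference = 0.330030 − 0.396341 = -0.066312

-0.0663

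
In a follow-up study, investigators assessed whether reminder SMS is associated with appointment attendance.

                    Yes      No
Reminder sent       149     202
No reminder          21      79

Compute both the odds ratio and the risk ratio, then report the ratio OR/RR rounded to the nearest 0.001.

Cells: a = 149, b = 202, c = 21, d = 79.
OR = (149·79)/(202·21) = 11771/4242 = 2.77487
Risk in exposed = 149/351 = 0.42450; risk in unexposed = 21/100 = 0.21000; RR = 2.02144
OR/RR = 2.77487 / 2.02144 = 1.37272
The outcome is not rare, so the OR lies further from 1 than the RR.

1.373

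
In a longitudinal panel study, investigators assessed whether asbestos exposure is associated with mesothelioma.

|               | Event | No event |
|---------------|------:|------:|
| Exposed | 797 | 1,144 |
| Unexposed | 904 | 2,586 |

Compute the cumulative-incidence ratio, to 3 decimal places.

Cells: a = 797, b = 1144, c = 904, d = 2586.
Risk in exposed = 797/1941 = 0.41061; risk in unexposed = 904/3490 = 0.25903.
RR = 0.41061 / 0.25903 = 1.58522
The risk among the exposed is 1.59 times that among the unexposed.

1.585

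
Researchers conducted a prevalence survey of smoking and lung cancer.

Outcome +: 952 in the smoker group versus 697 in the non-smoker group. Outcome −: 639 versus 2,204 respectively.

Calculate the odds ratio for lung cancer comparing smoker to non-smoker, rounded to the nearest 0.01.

From the description: a = 952, b = 639, c = 697, d = 2204.
OR = (a·d)/(b·c) = (952 × 2204) / (639 × 697) = 2098208 / 445383 = 4.71102
The odds of lung cancer are about 4.71 times as high in the smoker group.

4.71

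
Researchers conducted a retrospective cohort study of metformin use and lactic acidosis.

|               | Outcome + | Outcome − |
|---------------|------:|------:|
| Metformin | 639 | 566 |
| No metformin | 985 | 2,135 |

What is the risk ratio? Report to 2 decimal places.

1.68

Cells: a = 639, b = 566, c = 985, d = 2135.
Risk in exposed = 639/1205 = 0.53029; risk in unexposed = 985/3120 = 0.31571.
RR = 0.53029 / 0.31571 = 1.67970
The risk among the exposed is 1.68 times that among the unexposed.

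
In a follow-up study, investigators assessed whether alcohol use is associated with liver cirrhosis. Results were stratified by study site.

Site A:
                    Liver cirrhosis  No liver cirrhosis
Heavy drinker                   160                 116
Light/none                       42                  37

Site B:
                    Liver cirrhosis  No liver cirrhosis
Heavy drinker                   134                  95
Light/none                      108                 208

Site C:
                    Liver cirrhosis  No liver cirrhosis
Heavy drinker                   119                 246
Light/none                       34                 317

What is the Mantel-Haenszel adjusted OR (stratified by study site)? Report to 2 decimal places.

2.72

OR_MH = Σ(aᵢdᵢ/nᵢ) / Σ(bᵢcᵢ/nᵢ), where nᵢ is the stratum total.
Stratum 1 (Site A): n = 355; a·d/n = 160·37/355 = 16.6761; b·c/n = 116·42/355 = 13.7239
Stratum 2 (Site B): n = 545; a·d/n = 134·208/545 = 51.1413; b·c/n = 95·108/545 = 18.8257
Stratum 3 (Site C): n = 716; a·d/n = 119·317/716 = 52.6858; b·c/n = 246·34/716 = 11.6816
OR_MH = (16.6761 + 51.1413 + 52.6858) / (13.7239 + 18.8257 + 11.6816) = 120.5031 / 44.2312 = 2.72439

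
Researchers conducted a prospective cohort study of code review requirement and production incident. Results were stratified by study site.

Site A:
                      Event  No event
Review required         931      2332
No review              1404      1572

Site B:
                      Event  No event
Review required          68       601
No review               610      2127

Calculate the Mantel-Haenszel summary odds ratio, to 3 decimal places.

0.438

OR_MH = Σ(aᵢdᵢ/nᵢ) / Σ(bᵢcᵢ/nᵢ), where nᵢ is the stratum total.
Stratum 1 (Site A): n = 6239; a·d/n = 931·1572/6239 = 234.5780; b·c/n = 2332·1404/6239 = 524.7841
Stratum 2 (Site B): n = 3406; a·d/n = 68·2127/3406 = 42.4651; b·c/n = 601·610/3406 = 107.6365
OR_MH = (234.5780 + 42.4651) / (524.7841 + 107.6365) = 277.0430 / 632.4206 = 0.43807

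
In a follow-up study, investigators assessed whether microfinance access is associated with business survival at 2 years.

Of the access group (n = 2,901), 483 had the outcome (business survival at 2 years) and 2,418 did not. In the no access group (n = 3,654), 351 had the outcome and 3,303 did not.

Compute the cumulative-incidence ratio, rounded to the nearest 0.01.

From the description: a = 483, b = 2418, c = 351, d = 3303.
Risk in exposed = 483/2901 = 0.16649; risk in unexposed = 351/3654 = 0.09606.
RR = 0.16649 / 0.09606 = 1.73325
The risk among the exposed is 1.73 times that among the unexposed.

1.73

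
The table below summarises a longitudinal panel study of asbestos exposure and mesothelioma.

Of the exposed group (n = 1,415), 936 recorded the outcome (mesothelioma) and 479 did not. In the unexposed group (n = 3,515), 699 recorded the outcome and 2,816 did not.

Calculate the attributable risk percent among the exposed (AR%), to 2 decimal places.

69.94

From the description: a = 936, b = 479, c = 699, d = 2816.
Risk in exposed = 936/1415 = 0.66148; risk in unexposed = 699/3515 = 0.19886.
RR = 0.66148/0.19886 = 3.32635
AR% = (RR − 1)/RR × 100 = (3.32635 − 1)/3.32635 × 100 = 69.9370%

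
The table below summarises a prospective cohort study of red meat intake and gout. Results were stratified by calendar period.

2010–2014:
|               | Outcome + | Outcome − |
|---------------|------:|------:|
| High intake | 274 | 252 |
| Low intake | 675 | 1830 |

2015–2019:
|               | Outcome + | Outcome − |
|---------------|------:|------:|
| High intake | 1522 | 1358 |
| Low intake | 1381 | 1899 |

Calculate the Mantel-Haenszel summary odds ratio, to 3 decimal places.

OR_MH = Σ(aᵢdᵢ/nᵢ) / Σ(bᵢcᵢ/nᵢ), where nᵢ is the stratum total.
Stratum 1 (2010–2014): n = 3031; a·d/n = 274·1830/3031 = 165.4306; b·c/n = 252·675/3031 = 56.1201
Stratum 2 (2015–2019): n = 6160; a·d/n = 1522·1899/6160 = 469.2010; b·c/n = 1358·1381/6160 = 304.4477
OR_MH = (165.4306 + 469.2010) / (56.1201 + 304.4477) = 634.6315 / 360.5678 = 1.76009

1.760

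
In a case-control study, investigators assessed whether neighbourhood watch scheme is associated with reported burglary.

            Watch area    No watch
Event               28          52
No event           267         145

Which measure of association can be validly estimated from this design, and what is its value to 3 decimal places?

0.292

Reading the table with exposure as columns: a = 28 (Watch area, case), b = 267 (Watch area, non-case), c = 52 (No watch, case), d = 145.
This is a case-control study: participants were sampled on outcome status, so risks in the source population cannot be estimated directly — relative risk is not valid here. The odds ratio is the appropriate measure.
OR = (a·d)/(b·c) = (28 × 145) / (267 × 52) = 4060 / 13884 = 0.29242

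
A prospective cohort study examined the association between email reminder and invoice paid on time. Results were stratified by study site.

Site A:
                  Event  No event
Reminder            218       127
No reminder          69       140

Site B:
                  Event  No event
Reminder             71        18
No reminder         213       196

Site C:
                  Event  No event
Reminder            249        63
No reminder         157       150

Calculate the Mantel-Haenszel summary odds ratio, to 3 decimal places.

3.630

OR_MH = Σ(aᵢdᵢ/nᵢ) / Σ(bᵢcᵢ/nᵢ), where nᵢ is the stratum total.
Stratum 1 (Site A): n = 554; a·d/n = 218·140/554 = 55.0903; b·c/n = 127·69/554 = 15.8177
Stratum 2 (Site B): n = 498; a·d/n = 71·196/498 = 27.9438; b·c/n = 18·213/498 = 7.6988
Stratum 3 (Site C): n = 619; a·d/n = 249·150/619 = 60.3393; b·c/n = 63·157/619 = 15.9790
OR_MH = (55.0903 + 27.9438 + 60.3393) / (15.8177 + 7.6988 + 15.9790) = 143.3733 / 39.4955 = 3.63012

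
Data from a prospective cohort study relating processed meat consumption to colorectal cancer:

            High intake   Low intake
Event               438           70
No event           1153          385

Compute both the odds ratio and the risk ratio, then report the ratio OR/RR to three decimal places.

Reading the table with exposure as columns: a = 438 (High intake, case), b = 1153 (High intake, non-case), c = 70 (Low intake, case), d = 385.
OR = (438·385)/(1153·70) = 168630/80710 = 2.08933
Risk in exposed = 438/1591 = 0.27530; risk in unexposed = 70/455 = 0.15385; RR = 1.78944
OR/RR = 2.08933 / 1.78944 = 1.16759
The outcome is not rare, so the OR lies further from 1 than the RR.

1.168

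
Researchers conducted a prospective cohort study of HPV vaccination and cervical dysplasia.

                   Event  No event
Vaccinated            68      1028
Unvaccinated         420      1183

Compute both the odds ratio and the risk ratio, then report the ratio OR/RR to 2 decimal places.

0.79

Cells: a = 68, b = 1028, c = 420, d = 1183.
OR = (68·1183)/(1028·420) = 80444/431760 = 0.18632
Risk in exposed = 68/1096 = 0.06204; risk in unexposed = 420/1603 = 0.26201; RR = 0.23680
OR/RR = 0.18632 / 0.23680 = 0.78681
The outcome is not rare, so the OR lies further from 1 than the RR.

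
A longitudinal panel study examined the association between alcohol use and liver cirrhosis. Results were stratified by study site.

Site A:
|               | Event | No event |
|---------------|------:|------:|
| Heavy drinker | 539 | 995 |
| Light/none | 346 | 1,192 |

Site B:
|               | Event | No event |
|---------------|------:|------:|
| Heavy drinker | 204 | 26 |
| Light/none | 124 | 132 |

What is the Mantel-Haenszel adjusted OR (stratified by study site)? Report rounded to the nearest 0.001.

2.229

OR_MH = Σ(aᵢdᵢ/nᵢ) / Σ(bᵢcᵢ/nᵢ), where nᵢ is the stratum total.
Stratum 1 (Site A): n = 3072; a·d/n = 539·1192/3072 = 209.1432; b·c/n = 995·346/3072 = 112.0671
Stratum 2 (Site B): n = 486; a·d/n = 204·132/486 = 55.4074; b·c/n = 26·124/486 = 6.6337
OR_MH = (209.1432 + 55.4074) / (112.0671 + 6.6337) = 264.5506 / 118.7008 = 2.22872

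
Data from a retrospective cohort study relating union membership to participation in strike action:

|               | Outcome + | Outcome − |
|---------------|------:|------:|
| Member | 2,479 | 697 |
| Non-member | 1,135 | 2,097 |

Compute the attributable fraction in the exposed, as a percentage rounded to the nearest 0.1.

55.0

Cells: a = 2479, b = 697, c = 1135, d = 2097.
Risk in exposed = 2479/3176 = 0.78054; risk in unexposed = 1135/3232 = 0.35118.
RR = 0.78054/0.35118 = 2.22265
AR% = (RR − 1)/RR × 100 = (2.22265 − 1)/2.22265 × 100 = 55.0087%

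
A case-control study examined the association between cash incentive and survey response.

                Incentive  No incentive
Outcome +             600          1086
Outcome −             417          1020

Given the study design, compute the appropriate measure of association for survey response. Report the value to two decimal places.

1.35

Reading the table with exposure as columns: a = 600 (Incentive, case), b = 417 (Incentive, non-case), c = 1086 (No incentive, case), d = 1020.
This is a case-control study: participants were sampled on outcome status, so risks in the source population cannot be estimated directly — relative risk is not valid here. The odds ratio is the appropriate measure.
OR = (a·d)/(b·c) = (600 × 1020) / (417 × 1086) = 612000 / 452862 = 1.35141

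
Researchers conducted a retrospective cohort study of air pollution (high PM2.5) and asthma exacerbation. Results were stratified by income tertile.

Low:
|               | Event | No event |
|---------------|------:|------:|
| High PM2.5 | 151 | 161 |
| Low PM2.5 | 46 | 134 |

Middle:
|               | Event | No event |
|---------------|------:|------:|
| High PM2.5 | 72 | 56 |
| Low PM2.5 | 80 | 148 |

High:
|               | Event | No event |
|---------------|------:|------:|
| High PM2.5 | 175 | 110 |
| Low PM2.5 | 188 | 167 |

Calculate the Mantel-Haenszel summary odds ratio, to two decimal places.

OR_MH = Σ(aᵢdᵢ/nᵢ) / Σ(bᵢcᵢ/nᵢ), where nᵢ is the stratum total.
Stratum 1 (Low): n = 492; a·d/n = 151·134/492 = 41.1260; b·c/n = 161·46/492 = 15.0528
Stratum 2 (Middle): n = 356; a·d/n = 72·148/356 = 29.9326; b·c/n = 56·80/356 = 12.5843
Stratum 3 (High): n = 640; a·d/n = 175·167/640 = 45.6641; b·c/n = 110·188/640 = 32.3125
OR_MH = (41.1260 + 29.9326 + 45.6641) / (15.0528 + 12.5843 + 32.3125) = 116.7227 / 59.9496 = 1.94701

1.95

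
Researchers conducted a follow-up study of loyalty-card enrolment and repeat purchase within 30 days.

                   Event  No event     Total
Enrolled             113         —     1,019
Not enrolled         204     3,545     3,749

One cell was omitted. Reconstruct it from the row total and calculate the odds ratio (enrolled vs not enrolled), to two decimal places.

The missing cell is in the exposed row: 1019 − 113 = 906.
So a = 113, b = 906, c = 204, d = 3545.
OR = (a·d)/(b·c) = (113 × 3545) / (906 × 204) = 400585 / 184824 = 2.16739

2.17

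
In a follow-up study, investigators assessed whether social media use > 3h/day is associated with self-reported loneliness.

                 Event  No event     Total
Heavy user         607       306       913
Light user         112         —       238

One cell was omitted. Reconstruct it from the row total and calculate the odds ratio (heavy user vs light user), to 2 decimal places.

The missing cell is in the unexposed row: 238 − 112 = 126.
So a = 607, b = 306, c = 112, d = 126.
OR = (a·d)/(b·c) = (607 × 126) / (306 × 112) = 76482 / 34272 = 2.23162

2.23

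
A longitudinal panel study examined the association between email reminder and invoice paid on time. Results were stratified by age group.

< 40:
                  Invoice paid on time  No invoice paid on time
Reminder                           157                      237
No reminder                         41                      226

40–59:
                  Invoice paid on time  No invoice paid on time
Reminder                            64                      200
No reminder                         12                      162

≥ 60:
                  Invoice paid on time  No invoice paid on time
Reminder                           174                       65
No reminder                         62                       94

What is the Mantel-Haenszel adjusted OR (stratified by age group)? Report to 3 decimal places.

3.909

OR_MH = Σ(aᵢdᵢ/nᵢ) / Σ(bᵢcᵢ/nᵢ), where nᵢ is the stratum total.
Stratum 1 (< 40): n = 661; a·d/n = 157·226/661 = 53.6793; b·c/n = 237·41/661 = 14.7005
Stratum 2 (40–59): n = 438; a·d/n = 64·162/438 = 23.6712; b·c/n = 200·12/438 = 5.4795
Stratum 3 (≥ 60): n = 395; a·d/n = 174·94/395 = 41.4076; b·c/n = 65·62/395 = 10.2025
OR_MH = (53.6793 + 23.6712 + 41.4076) / (14.7005 + 5.4795 + 10.2025) = 118.7581 / 30.3824 = 3.90877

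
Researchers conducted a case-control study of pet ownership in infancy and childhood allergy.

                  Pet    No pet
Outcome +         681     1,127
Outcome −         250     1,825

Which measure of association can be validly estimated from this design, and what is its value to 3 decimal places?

Reading the table with exposure as columns: a = 681 (Pet, case), b = 250 (Pet, non-case), c = 1127 (No pet, case), d = 1825.
This is a case-control study: participants were sampled on outcome status, so risks in the source population cannot be estimated directly — relative risk is not valid here. The odds ratio is the appropriate measure.
OR = (a·d)/(b·c) = (681 × 1825) / (250 × 1127) = 1242825 / 281750 = 4.41109

4.411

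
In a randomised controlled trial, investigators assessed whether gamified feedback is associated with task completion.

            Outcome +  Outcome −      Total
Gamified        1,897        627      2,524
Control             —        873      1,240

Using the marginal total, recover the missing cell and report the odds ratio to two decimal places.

7.20

The missing cell is in the unexposed row: 1240 − 873 = 367.
So a = 1897, b = 627, c = 367, d = 873.
OR = (a·d)/(b·c) = (1897 × 873) / (627 × 367) = 1656081 / 230109 = 7.19694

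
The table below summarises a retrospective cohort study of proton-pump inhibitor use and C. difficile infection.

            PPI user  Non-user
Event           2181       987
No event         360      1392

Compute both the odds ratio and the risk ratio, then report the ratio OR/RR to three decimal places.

4.130

Reading the table with exposure as columns: a = 2181 (PPI user, case), b = 360 (PPI user, non-case), c = 987 (Non-user, case), d = 1392.
OR = (2181·1392)/(360·987) = 3035952/355320 = 8.54428
Risk in exposed = 2181/2541 = 0.85832; risk in unexposed = 987/2379 = 0.41488; RR = 2.06885
OR/RR = 8.54428 / 2.06885 = 4.12997
The outcome is not rare, so the OR lies further from 1 than the RR.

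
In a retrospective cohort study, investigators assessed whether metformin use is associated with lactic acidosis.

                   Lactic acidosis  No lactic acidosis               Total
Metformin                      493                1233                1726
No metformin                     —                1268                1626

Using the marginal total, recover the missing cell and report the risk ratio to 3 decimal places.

1.297

The missing cell is in the unexposed row: 1626 − 1268 = 358.
So a = 493, b = 1233, c = 358, d = 1268.
RR = [a/(a+b)] / [c/(c+d)] = (493/1726) / (358/1626) = 0.28563/0.22017 = 1.29731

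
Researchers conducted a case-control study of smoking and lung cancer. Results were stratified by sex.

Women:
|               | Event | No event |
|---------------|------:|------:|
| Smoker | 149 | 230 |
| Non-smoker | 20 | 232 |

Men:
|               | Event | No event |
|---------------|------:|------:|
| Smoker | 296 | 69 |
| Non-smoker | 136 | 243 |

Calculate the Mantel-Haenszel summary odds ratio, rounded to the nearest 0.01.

OR_MH = Σ(aᵢdᵢ/nᵢ) / Σ(bᵢcᵢ/nᵢ), where nᵢ is the stratum total.
Stratum 1 (Women): n = 631; a·d/n = 149·232/631 = 54.7829; b·c/n = 230·20/631 = 7.2900
Stratum 2 (Men): n = 744; a·d/n = 296·243/744 = 96.6774; b·c/n = 69·136/744 = 12.6129
OR_MH = (54.7829 + 96.6774) / (7.2900 + 12.6129) = 151.4603 / 19.9029 = 7.60995

7.61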